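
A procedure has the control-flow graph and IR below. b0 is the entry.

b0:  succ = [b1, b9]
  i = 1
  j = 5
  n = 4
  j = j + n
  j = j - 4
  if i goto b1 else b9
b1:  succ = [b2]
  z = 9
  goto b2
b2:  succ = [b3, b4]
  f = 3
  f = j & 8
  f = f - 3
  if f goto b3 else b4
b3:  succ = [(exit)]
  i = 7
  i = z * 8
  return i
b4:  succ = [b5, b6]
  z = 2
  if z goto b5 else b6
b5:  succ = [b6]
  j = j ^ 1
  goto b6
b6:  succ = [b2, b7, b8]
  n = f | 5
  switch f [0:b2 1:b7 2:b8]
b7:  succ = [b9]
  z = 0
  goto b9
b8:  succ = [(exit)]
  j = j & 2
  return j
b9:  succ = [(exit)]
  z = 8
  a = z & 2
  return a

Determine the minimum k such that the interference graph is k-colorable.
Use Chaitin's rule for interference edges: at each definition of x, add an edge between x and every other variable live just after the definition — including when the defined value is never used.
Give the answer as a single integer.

Answer: 4

Analysis:
Per-block:
  b0 def {i,j,n} use ∅
  b1 def {z} use ∅
  b2 def {f} use {j}
  b3 def {i} use {z}
  b4 def {z} use ∅
  b5 def {j} use {j}
  b6 def {n} use {f}
  b7 def {z} use ∅
  b8 def {j} use {j}
  b9 def {a,z} use ∅

Backward fixpoint:
  b0: in=∅ out={j}
  b1: in={j} out={j,z}
  b2: in={j,z} out={f,j,z}
  b3: in={z} out=∅
  b4: in={f,j} out={f,j,z}
  b5: in={f,j,z} out={f,j,z}
  b6: in={f,j,z} out={j,z}
  b7: in=∅ out=∅
  b8: in={j} out=∅
  b9: in=∅ out=∅

Interfere edges:
  a↔∅
  f↔{j,n,z}
  i↔{j,n,z}
  j↔{f,i,n,z}
  n↔{f,i,j,z}
  z↔{f,i,j,n}

Chromatic number:
  {f,j,n,z} pairwise interfere (4-clique) ⇒ χ ≥ 4
  4-colouring: r0={a,j}  r1={n}  r2={z}  r3={f,i}
  χ = 4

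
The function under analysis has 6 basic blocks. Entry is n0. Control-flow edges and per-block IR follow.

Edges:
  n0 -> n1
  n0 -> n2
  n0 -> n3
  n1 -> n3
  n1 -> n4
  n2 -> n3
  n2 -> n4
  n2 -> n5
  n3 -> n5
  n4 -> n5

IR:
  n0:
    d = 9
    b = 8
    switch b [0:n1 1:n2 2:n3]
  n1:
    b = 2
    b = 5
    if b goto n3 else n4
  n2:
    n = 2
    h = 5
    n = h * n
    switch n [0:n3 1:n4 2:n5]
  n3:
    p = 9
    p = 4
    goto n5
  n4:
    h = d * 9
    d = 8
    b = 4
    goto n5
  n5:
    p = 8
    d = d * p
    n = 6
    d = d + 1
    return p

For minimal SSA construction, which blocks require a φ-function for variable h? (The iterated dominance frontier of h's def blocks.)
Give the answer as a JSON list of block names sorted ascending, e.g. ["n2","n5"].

idom tree: n1←n0 n2←n0 n3←n0 n4←n0 n5←n0
Join-block Dom:
  n3: preds {n0,n1,n2}: {n0} ∩ {n0,n1} ∩ {n0,n2} = {n0}; idom=n0
  n4: preds {n1,n2}: {n0,n1} ∩ {n0,n2} = {n0}; idom=n0
  n5: preds {n2,n3,n4}: {n0,n2} ∩ {n0,n3} ∩ {n0,n4} = {n0}; idom=n0

DF walk-up:
  n3←n0: walk · to n0
  n3←n1: walk n1 to n0
  n3←n2: walk n2 to n0
  n4←n1: walk n1 to n0
  n4←n2: walk n2 to n0
  n5←n2: walk n2 to n0
  n5←n3: walk n3 to n0
  n5←n4: walk n4 to n0
  n0: DF=∅
  n1: DF={n3,n4}
  n2: DF={n3,n4,n5}
  n3: DF={n5}
  n4: DF={n5}
  n5: DF=∅

φ for h: defs {n2,n4}
  DF⁺ = {n3,n4,n5}

Answer: ["n3", "n4", "n5"]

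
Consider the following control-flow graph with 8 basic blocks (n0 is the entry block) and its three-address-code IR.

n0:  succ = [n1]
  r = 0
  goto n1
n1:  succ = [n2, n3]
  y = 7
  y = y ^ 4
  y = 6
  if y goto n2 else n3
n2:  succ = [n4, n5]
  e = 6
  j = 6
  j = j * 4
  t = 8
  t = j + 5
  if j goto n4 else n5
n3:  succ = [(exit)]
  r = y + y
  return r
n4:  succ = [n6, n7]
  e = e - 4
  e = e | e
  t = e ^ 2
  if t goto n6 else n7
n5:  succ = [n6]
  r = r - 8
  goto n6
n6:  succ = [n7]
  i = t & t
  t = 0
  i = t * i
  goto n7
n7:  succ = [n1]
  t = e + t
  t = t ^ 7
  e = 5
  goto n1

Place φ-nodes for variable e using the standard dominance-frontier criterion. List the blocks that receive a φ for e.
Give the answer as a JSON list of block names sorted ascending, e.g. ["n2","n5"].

Answer: ["n1", "n6", "n7"]

Derivation:
idom tree: n1←n0 n2←n1 n3←n1 n4←n2 n5←n2 n6←n2 n7←n2
Dom at joins:
  n1: preds {n0,n7}: {n0} ∩ {n0,n1,n2,n7} = {n0}; idom=n0
  n6: preds {n4,n5}: {n0,n1,n2,n4} ∩ {n0,n1,n2,n5} = {n0,n1,n2}; idom=n2
  n7: preds {n4,n6}: {n0,n1,n2,n4} ∩ {n0,n1,n2,n6} = {n0,n1,n2}; idom=n2

DF derivation:
  join n1 pred n0: · stop@n0
  join n1 pred n7: n7→n2→n1 stop@n0
  join n6 pred n4: n4 stop@n2
  join n6 pred n5: n5 stop@n2
  join n7 pred n4: n4 stop@n2
  join n7 pred n6: n6 stop@n2
  n0: DF=∅
  n1: DF={n1}
  n2: DF={n1}
  n3: DF=∅
  n4: DF={n6,n7}
  n5: DF={n6}
  n6: DF={n7}
  n7: DF={n1}

φ for e: defs {n2,n4,n7}
  DF⁺ = {n1,n6,n7}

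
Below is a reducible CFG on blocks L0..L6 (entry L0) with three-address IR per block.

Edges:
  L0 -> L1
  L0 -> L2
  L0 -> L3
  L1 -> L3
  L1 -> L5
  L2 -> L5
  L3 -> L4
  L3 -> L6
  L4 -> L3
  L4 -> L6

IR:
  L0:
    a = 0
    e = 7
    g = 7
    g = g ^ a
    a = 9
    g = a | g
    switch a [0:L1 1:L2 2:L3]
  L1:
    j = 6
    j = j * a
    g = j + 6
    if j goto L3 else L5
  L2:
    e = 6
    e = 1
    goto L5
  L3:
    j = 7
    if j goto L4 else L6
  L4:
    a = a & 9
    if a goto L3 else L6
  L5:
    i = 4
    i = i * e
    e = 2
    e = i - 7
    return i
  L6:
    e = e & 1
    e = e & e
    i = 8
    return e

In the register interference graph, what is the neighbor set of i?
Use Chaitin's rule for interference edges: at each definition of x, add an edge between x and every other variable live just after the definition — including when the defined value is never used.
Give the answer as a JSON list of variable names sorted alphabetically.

Per-block:
  L0: def={a,e,g} ue=∅
  L1: def={g,j} ue={a}
  L2: def={e} ue=∅
  L3: def={j} ue=∅
  L4: def={a} ue={a}
  L5: def={e,i} ue={e}
  L6: def={e,i} ue={e}

Live sets:
  live L0: ∅→{a,e}
  live L1: {a,e}→{a,e}
  live L2: ∅→{e}
  live L3: {a,e}→{a,e}
  live L4: {a,e}→{a,e}
  live L5: {e}→∅
  live L6: {e}→∅

Conflict graph:
  a — {e,g,j}
  e — {a,g,i,j}
  g — {a,e,j}
  i — {e}
  j — {a,e,g}

N(i) = ["e"]

Answer: ["e"]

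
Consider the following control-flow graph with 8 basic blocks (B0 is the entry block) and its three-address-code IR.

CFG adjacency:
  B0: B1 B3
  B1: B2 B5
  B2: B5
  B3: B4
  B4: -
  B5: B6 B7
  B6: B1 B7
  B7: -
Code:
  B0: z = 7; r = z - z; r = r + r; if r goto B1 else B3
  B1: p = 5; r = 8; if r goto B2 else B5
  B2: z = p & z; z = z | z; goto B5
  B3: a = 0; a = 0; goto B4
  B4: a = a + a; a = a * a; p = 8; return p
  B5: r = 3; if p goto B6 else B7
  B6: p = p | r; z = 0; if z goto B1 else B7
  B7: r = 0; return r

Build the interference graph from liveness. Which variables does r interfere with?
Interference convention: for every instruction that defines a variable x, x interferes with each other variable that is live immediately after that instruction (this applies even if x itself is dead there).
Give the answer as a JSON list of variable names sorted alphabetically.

def/use:
  B0 def {r,z} use ∅
  B1 def {p,r} use ∅
  B2 def {z} use {p,z}
  B3 def {a} use ∅
  B4 def {a,p} use {a}
  B5 def {r} use {p}
  B6 def {p,z} use {p,r}
  B7 def {r} use ∅

Backward fixpoint:
  B0 li=∅ lo={z}
  B1 li={z} lo={p,z}
  B2 li={p,z} lo={p}
  B3 li=∅ lo={a}
  B4 li={a} lo=∅
  B5 li={p} lo={p,r}
  B6 li={p,r} lo={z}
  B7 li=∅ lo=∅

Interfere edges:
  a↔∅
  p↔{r,z}
  r↔{p,z}
  z↔{p,r}

N(r) = ["p", "z"]

Answer: ["p", "z"]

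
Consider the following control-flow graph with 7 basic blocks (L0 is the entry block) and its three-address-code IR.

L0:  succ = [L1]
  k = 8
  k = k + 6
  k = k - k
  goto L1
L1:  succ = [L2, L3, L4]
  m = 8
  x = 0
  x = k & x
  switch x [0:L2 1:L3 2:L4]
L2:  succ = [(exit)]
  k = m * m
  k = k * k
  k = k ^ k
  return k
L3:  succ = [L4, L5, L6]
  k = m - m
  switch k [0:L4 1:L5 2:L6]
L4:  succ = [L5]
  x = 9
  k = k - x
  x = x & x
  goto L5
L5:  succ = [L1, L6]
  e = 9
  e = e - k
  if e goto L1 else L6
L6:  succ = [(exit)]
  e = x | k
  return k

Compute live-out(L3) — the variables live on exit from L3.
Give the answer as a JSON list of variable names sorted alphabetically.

def/use:
  L0 def {k} use ∅
  L1 def {m,x} use {k}
  L2 def {k} use {m}
  L3 def {k} use {m}
  L4 def {k,x} use {k}
  L5 def {e} use {k}
  L6 def {e} use {k,x}

Backward fixpoint:
  L0 li=∅ lo={k}
  L1 li={k} lo={k,m,x}
  L2 li={m} lo=∅
  L3 li={m,x} lo={k,x}
  L4 li={k} lo={k,x}
  L5 li={k,x} lo={k,x}
  L6 li={k,x} lo=∅

live-out(L3) = ["k", "x"]

Answer: ["k", "x"]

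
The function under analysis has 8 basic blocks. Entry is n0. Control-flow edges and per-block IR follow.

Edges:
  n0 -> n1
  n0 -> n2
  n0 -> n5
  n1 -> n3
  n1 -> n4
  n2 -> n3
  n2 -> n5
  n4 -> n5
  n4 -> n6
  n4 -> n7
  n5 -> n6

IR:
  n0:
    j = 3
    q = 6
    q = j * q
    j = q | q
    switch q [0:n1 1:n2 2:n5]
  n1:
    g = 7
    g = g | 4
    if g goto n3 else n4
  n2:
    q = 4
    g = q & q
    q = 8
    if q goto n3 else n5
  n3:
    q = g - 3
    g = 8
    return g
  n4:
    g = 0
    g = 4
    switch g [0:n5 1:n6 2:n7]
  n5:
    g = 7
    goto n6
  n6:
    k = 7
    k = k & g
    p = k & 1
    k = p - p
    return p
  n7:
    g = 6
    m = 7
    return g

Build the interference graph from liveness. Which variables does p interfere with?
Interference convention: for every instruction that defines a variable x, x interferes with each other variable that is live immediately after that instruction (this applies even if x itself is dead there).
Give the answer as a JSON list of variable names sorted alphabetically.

Per-block:
  n0: {j,q} / ∅
  n1: {g} / ∅
  n2: {g,q} / ∅
  n3: {g,q} / {g}
  n4: {g} / ∅
  n5: {g} / ∅
  n6: {k,p} / {g}
  n7: {g,m} / ∅

Live sets:
  n0: in=∅ out=∅
  n1: in=∅ out={g}
  n2: in=∅ out={g}
  n3: in={g} out=∅
  n4: in=∅ out={g}
  n5: in=∅ out={g}
  n6: in={g} out=∅
  n7: in=∅ out=∅

Conflict graph:
  g↔{k,m,q}
  j↔{q}
  k↔{g,p}
  m↔{g}
  p↔{k}
  q↔{g,j}

N(p) = ["k"]

Answer: ["k"]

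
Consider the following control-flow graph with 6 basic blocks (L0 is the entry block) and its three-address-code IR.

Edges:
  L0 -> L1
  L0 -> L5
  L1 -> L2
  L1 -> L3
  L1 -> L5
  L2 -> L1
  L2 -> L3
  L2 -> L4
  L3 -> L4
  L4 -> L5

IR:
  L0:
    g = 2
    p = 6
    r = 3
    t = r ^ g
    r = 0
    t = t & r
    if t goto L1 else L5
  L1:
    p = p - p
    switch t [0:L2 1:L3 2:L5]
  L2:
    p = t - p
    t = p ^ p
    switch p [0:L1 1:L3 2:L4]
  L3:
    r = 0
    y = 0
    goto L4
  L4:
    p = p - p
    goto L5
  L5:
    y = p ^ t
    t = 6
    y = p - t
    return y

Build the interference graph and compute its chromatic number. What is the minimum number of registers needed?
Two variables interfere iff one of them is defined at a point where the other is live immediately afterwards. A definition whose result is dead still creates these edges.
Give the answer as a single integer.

Answer: 3

Working:
Block summaries:
  L0: {g,p,r,t} / ∅
  L1: {p} / {p,t}
  L2: {p,t} / {p,t}
  L3: {r,y} / ∅
  L4: {p} / {p}
  L5: {t,y} / {p,t}

Backward fixpoint:
  live L0: ∅→{p,t}
  live L1: {p,t}→{p,t}
  live L2: {p,t}→{p,t}
  live L3: {p,t}→{p,t}
  live L4: {p,t}→{p,t}
  live L5: {p,t}→∅

Interference:
  g↔{p,r}
  p↔{g,r,t,y}
  r↔{g,p,t}
  t↔{p,r,y}
  y↔{p,t}

Chromatic number:
  lower bound: {g,p,r} mutually conflict ⇒ χ ≥ 3
  3-colouring: c0={p}  c1={r,y}  c2={g,t}
  χ = 3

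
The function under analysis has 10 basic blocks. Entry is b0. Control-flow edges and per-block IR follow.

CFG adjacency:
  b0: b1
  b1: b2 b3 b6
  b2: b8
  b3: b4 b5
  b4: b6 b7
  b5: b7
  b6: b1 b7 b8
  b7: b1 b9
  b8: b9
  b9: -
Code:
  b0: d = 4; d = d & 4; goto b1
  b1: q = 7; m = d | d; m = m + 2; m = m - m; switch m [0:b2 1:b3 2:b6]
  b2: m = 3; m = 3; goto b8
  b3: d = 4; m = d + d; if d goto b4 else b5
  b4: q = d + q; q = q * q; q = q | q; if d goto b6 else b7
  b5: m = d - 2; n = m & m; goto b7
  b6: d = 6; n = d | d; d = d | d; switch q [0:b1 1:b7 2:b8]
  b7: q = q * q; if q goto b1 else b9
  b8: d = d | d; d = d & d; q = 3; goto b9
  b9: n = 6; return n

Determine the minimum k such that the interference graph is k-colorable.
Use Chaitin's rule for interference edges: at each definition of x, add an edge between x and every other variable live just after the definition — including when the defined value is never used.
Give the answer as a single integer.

Answer: 3

Derivation:
def/use:
  b0 def {d} use ∅
  b1 def {m,q} use {d}
  b2 def {m} use ∅
  b3 def {d,m} use ∅
  b4 def {q} use {d,q}
  b5 def {m,n} use {d}
  b6 def {d,n} use {q}
  b7 def {q} use {q}
  b8 def {d,q} use {d}
  b9 def {n} use ∅

Live sets:
  live b0: ∅→{d}
  live b1: {d}→{d,q}
  live b2: {d}→{d}
  live b3: {q}→{d,q}
  live b4: {d,q}→{d,q}
  live b5: {d,q}→{d,q}
  live b6: {q}→{d,q}
  live b7: {d,q}→{d}
  live b8: {d}→∅
  live b9: ∅→∅

Conflict graph:
  d: {m,n,q}
  m: {d,q}
  n: {d,q}
  q: {d,m,n}

Colouring:
  clique {d,m,q} ⇒ need ≥ 3
  assign d→R0 m→R2 n→R2 q→R1 — no edge inside a register ⇒ χ ≤ 3
  χ = 3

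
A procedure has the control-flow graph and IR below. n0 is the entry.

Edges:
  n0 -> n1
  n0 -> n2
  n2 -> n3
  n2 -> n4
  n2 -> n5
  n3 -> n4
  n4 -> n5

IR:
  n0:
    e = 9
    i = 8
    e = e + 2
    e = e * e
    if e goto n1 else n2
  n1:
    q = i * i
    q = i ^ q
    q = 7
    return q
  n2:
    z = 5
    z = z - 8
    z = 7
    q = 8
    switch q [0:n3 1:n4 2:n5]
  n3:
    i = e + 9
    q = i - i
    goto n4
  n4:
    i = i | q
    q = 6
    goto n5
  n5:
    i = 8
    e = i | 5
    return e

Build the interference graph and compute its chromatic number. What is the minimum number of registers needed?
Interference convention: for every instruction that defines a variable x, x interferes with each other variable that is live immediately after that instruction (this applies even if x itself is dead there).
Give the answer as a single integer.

Answer: 3

Analysis:
Block summaries:
  n0: def={e,i} ue=∅
  n1: def={q} ue={i}
  n2: def={q,z} ue=∅
  n3: def={i,q} ue={e}
  n4: def={i,q} ue={i,q}
  n5: def={e,i} ue=∅

Backward fixpoint:
  n0 li=∅ lo={e,i}
  n1 li={i} lo=∅
  n2 li={e,i} lo={e,i,q}
  n3 li={e} lo={i,q}
  n4 li={i,q} lo=∅
  n5 li=∅ lo=∅

Interference:
  e: {i,q,z}
  i: {e,q,z}
  q: {e,i}
  z: {e,i}

Registers:
  clique {e,i,q} ⇒ need ≥ 3
  assign e→r0 i→r1 q→r2 z→r2 — no edge inside a register ⇒ χ ≤ 3
  χ = 3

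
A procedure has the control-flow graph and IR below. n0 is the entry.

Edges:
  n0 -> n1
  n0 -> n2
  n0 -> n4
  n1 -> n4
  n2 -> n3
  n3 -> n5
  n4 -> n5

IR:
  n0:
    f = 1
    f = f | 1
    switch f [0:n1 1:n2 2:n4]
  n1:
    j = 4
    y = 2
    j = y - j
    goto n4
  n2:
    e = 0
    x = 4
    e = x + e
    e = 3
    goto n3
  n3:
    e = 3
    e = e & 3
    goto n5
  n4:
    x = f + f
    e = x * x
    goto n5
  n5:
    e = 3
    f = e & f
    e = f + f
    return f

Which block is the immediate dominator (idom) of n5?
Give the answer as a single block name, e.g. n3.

Answer: n0

Analysis:
idom tree: n1←n0 n2←n0 n3←n2 n4←n0 n5←n0
Dom at joins:
  n4: preds {n0,n1}: {n0} ∩ {n0,n1} = {n0}; idom=n0
  n5: preds {n3,n4}: {n0,n2,n3} ∩ {n0,n4} = {n0}; idom=n0

idom(n5) = n0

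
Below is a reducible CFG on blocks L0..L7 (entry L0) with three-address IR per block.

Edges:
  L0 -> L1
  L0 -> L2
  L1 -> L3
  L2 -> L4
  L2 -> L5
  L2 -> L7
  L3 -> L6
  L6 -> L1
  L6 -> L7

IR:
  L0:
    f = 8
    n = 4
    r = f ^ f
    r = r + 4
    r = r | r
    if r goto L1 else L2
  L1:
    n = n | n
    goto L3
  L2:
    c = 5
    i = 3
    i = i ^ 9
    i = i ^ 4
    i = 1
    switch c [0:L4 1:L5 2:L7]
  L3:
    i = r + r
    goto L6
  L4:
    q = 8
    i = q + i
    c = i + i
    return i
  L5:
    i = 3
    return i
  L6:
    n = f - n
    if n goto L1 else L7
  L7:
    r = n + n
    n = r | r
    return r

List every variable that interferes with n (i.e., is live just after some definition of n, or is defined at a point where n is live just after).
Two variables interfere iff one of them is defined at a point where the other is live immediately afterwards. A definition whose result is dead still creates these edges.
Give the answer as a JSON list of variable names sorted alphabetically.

Block summaries:
  L0: def={f,n,r} ue=∅
  L1: def={n} ue={n}
  L2: def={c,i} ue=∅
  L3: def={i} ue={r}
  L4: def={c,i,q} ue={i}
  L5: def={i} ue=∅
  L6: def={n} ue={f,n}
  L7: def={n,r} ue={n}

Backward fixpoint:
  L0: in=∅ out={f,n,r}
  L1: in={f,n,r} out={f,n,r}
  L2: in={n} out={i,n}
  L3: in={f,n,r} out={f,n,r}
  L4: in={i} out=∅
  L5: in=∅ out=∅
  L6: in={f,n,r} out={f,n,r}
  L7: in={n} out=∅

Interference:
  c: {i,n}
  f: {i,n,r}
  i: {c,f,n,q,r}
  n: {c,f,i,r}
  q: {i}
  r: {f,i,n}

N(n) = ["c", "f", "i", "r"]

Answer: ["c", "f", "i", "r"]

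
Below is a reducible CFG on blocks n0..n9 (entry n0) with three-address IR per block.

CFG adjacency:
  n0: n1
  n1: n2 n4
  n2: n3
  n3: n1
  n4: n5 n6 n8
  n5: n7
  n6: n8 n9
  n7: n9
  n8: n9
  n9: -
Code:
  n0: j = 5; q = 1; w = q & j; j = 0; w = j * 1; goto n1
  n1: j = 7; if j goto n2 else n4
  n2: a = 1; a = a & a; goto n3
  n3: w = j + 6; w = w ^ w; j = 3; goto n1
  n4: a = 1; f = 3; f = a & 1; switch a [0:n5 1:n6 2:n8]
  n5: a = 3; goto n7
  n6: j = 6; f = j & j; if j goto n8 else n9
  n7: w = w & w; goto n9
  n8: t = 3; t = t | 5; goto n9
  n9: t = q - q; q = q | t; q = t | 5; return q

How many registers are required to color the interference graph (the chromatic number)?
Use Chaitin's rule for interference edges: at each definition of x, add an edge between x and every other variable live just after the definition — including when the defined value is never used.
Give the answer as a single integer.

Block summaries:
  n0: {j,q,w} / ∅
  n1: {j} / ∅
  n2: {a} / ∅
  n3: {j,w} / {j}
  n4: {a,f} / ∅
  n5: {a} / ∅
  n6: {f,j} / ∅
  n7: {w} / {w}
  n8: {t} / ∅
  n9: {q,t} / {q}

Liveness:
  n0: in=∅ out={q,w}
  n1: in={q,w} out={j,q,w}
  n2: in={j,q} out={j,q}
  n3: in={j,q} out={q,w}
  n4: in={q,w} out={q,w}
  n5: in={q,w} out={q,w}
  n6: in={q} out={q}
  n7: in={q,w} out={q}
  n8: in={q} out={q}
  n9: in={q} out=∅

Interfere edges:
  a↔{f,j,q,w}
  f↔{a,j,q,w}
  j↔{a,f,q,w}
  q↔{a,f,j,t,w}
  t↔{q}
  w↔{a,f,j,q}

Chromatic number:
  lower bound: {a,f,j,q,w} mutually conflict ⇒ χ ≥ 5
  assign a→R1 f→R2 j→R3 q→R0 t→R1 w→R4 — no edge inside a register ⇒ χ ≤ 5
  χ = 5

Answer: 5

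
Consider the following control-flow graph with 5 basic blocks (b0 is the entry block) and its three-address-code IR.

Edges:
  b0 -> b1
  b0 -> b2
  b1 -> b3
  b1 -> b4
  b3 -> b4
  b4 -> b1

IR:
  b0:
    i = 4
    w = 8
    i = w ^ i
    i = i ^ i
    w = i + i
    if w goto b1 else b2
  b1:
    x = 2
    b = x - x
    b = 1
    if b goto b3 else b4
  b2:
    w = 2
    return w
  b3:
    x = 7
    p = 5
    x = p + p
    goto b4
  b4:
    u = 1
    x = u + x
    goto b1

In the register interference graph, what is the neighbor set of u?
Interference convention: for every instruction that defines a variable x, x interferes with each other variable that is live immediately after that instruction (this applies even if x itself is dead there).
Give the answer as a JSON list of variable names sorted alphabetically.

Block summaries:
  b0 def {i,w} use ∅
  b1 def {b,x} use ∅
  b2 def {w} use ∅
  b3 def {p,x} use ∅
  b4 def {u,x} use {x}

Backward fixpoint:
  live b0: ∅→∅
  live b1: ∅→{x}
  live b2: ∅→∅
  live b3: ∅→{x}
  live b4: {x}→∅

Interfere edges:
  b↔{x}
  i↔{w}
  p↔∅
  u↔{x}
  w↔{i}
  x↔{b,u}

N(u) = ["x"]

Answer: ["x"]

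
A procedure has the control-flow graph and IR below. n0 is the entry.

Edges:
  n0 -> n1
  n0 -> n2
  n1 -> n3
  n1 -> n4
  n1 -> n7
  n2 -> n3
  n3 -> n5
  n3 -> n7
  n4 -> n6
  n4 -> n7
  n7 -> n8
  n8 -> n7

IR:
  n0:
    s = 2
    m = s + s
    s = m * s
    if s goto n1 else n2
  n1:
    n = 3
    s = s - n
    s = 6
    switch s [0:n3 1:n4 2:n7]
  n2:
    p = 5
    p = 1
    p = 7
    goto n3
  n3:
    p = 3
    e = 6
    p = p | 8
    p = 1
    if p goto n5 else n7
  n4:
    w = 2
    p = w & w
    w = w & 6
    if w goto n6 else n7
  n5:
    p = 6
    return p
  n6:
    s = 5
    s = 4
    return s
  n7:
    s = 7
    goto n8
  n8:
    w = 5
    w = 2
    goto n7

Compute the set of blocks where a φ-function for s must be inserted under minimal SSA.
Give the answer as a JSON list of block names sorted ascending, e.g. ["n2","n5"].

Answer: ["n3", "n7"]

Derivation:
idom tree: n1←n0 n2←n0 n3←n0 n4←n1 n5←n3 n6←n4 n7←n0 n8←n7
Dom at joins:
  n3: preds {n1,n2}: {n0,n1} ∩ {n0,n2} = {n0}; idom=n0
  n7: preds {n1,n3,n4,n8}: {n0,n1} ∩ {n0,n3} ∩ {n0,n1,n4} ∩ {n0,n7,n8} = {n0}; idom=n0

DF walk-up:
  join n3 pred n1: n1 stop@n0
  join n3 pred n2: n2 stop@n0
  join n7 pred n1: n1 stop@n0
  join n7 pred n3: n3 stop@n0
  join n7 pred n4: n4→n1 stop@n0
  join n7 pred n8: n8→n7 stop@n0
  DF(n0)=∅
  DF(n1)={n3,n7}
  DF(n2)={n3}
  DF(n3)={n7}
  DF(n4)={n7}
  DF(n5)=∅
  DF(n6)=∅
  DF(n7)={n7}
  DF(n8)={n7}

φ for s: defs {n0,n1,n6,n7}
  DF⁺ = {n3,n7}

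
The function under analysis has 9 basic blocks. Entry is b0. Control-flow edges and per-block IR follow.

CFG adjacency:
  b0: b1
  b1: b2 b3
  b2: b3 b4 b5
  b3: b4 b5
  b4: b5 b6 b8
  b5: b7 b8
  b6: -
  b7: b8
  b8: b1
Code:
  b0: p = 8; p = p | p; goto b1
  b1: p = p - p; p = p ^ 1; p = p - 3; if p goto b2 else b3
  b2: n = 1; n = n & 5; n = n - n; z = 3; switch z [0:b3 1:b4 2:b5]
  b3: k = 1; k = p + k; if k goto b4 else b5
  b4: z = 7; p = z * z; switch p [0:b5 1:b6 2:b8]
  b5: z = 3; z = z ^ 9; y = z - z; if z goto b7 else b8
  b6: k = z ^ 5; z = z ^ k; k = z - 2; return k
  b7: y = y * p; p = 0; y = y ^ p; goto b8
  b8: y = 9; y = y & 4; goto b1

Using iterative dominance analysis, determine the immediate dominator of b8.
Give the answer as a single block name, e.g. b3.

Answer: b1

Analysis:
idom tree: b1←b0 b2←b1 b3←b1 b4←b1 b5←b1 b6←b4 b7←b5 b8←b1
Dom at joins:
  b1: preds {b0,b8}: {b0} ∩ {b0,b1,b8} = {b0}; idom=b0
  b3: preds {b1,b2}: {b0,b1} ∩ {b0,b1,b2} = {b0,b1}; idom=b1
  b4: preds {b2,b3}: {b0,b1,b2} ∩ {b0,b1,b3} = {b0,b1}; idom=b1
  b5: preds {b2,b3,b4}: {b0,b1,b2} ∩ {b0,b1,b3} ∩ {b0,b1,b4} = {b0,b1}; idom=b1
  b8: preds {b4,b5,b7}: {b0,b1,b4} ∩ {b0,b1,b5} ∩ {b0,b1,b5,b7} = {b0,b1}; idom=b1

idom(b8) = b1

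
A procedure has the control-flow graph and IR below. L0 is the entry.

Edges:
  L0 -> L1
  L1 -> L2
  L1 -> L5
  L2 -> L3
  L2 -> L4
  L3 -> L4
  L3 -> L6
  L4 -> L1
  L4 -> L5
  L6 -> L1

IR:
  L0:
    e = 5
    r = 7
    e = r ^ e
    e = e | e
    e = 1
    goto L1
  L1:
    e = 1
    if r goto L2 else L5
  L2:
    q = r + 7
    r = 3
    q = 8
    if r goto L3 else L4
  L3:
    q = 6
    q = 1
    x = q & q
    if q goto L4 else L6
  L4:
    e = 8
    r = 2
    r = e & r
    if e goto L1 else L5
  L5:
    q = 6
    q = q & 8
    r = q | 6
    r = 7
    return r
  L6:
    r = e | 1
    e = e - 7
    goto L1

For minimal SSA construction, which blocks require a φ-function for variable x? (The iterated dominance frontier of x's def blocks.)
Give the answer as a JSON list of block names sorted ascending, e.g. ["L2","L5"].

Answer: ["L1", "L4", "L5"]

Working:
idom tree: L1←L0 L2←L1 L3←L2 L4←L2 L5←L1 L6←L3
Dom∩ at merges:
  L1: preds {L0,L4,L6}: {L0} ∩ {L0,L1,L2,L4} ∩ {L0,L1,L2,L3,L6} = {L0}; idom=L0
  L4: preds {L2,L3}: {L0,L1,L2} ∩ {L0,L1,L2,L3} = {L0,L1,L2}; idom=L2
  L5: preds {L1,L4}: {L0,L1} ∩ {L0,L1,L2,L4} = {L0,L1}; idom=L1

DF walk-up:
  L1←L0: walk · to L0
  L1←L4: walk L4→L2→L1 to L0
  L1←L6: walk L6→L3→L2→L1 to L0
  L4←L2: walk · to L2
  L4←L3: walk L3 to L2
  L5←L1: walk · to L1
  L5←L4: walk L4→L2 to L1
  L0: DF=∅
  L1: DF={L1}
  L2: DF={L1,L5}
  L3: DF={L1,L4}
  L4: DF={L1,L5}
  L5: DF=∅
  L6: DF={L1}

φ for x: defs {L3}
  DF⁺ = {L1,L4,L5}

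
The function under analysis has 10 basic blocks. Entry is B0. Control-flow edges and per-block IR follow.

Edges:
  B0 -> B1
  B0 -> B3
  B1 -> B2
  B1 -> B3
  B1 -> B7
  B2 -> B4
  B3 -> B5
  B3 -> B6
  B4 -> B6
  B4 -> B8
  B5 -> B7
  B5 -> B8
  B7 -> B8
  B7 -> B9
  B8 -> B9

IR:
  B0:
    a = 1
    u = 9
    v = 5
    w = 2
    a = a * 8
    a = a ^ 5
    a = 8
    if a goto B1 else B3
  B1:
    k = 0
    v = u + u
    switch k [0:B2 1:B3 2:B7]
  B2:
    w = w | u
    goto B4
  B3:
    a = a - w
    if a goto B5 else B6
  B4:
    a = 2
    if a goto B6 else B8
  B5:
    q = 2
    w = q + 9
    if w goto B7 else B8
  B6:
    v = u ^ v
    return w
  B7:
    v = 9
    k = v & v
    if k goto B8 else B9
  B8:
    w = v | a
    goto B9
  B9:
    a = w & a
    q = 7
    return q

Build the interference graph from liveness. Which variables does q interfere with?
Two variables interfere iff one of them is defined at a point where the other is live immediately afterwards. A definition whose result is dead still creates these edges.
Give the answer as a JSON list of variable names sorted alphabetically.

Answer: ["a", "v"]

Analysis:
def/use:
  B0: def={a,u,v,w} ue=∅
  B1: def={k,v} ue={u}
  B2: def={w} ue={u,w}
  B3: def={a} ue={a,w}
  B4: def={a} ue=∅
  B5: def={q,w} ue=∅
  B6: def={v} ue={u,v,w}
  B7: def={k,v} ue=∅
  B8: def={w} ue={a,v}
  B9: def={a,q} ue={a,w}

Live sets:
  live B0: ∅→{a,u,v,w}
  live B1: {a,u,w}→{a,u,v,w}
  live B2: {u,v,w}→{u,v,w}
  live B3: {a,u,v,w}→{a,u,v,w}
  live B4: {u,v,w}→{a,u,v,w}
  live B5: {a,v}→{a,v,w}
  live B6: {u,v,w}→∅
  live B7: {a,w}→{a,v,w}
  live B8: {a,v}→{a,w}
  live B9: {a,w}→∅

Interfere edges:
  a↔{k,q,u,v,w}
  k↔{a,u,v,w}
  q↔{a,v}
  u↔{a,k,v,w}
  v↔{a,k,q,u,w}
  w↔{a,k,u,v}

N(q) = ["a", "v"]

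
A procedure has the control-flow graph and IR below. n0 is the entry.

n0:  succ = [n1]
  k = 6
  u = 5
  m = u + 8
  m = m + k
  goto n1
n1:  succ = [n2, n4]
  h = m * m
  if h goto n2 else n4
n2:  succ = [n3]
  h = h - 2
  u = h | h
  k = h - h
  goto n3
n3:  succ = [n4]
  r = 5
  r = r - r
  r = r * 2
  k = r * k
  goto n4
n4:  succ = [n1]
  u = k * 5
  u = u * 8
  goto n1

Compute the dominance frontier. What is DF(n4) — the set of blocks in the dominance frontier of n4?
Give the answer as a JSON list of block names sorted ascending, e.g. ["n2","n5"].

idom tree: n1←n0 n2←n1 n3←n2 n4←n1
Join-block Dom:
  n1: preds {n0,n4}: {n0} ∩ {n0,n1,n4} = {n0}; idom=n0
  n4: preds {n1,n3}: {n0,n1} ∩ {n0,n1,n2,n3} = {n0,n1}; idom=n1

DF walk-up:
  n1←n0: walk · to n0
  n1←n4: walk n4→n1 to n0
  n4←n1: walk · to n1
  n4←n3: walk n3→n2 to n1
  DF(n0)=∅
  DF(n1)={n1}
  DF(n2)={n4}
  DF(n3)={n4}
  DF(n4)={n1}

DF(n4) = ["n1"]

Answer: ["n1"]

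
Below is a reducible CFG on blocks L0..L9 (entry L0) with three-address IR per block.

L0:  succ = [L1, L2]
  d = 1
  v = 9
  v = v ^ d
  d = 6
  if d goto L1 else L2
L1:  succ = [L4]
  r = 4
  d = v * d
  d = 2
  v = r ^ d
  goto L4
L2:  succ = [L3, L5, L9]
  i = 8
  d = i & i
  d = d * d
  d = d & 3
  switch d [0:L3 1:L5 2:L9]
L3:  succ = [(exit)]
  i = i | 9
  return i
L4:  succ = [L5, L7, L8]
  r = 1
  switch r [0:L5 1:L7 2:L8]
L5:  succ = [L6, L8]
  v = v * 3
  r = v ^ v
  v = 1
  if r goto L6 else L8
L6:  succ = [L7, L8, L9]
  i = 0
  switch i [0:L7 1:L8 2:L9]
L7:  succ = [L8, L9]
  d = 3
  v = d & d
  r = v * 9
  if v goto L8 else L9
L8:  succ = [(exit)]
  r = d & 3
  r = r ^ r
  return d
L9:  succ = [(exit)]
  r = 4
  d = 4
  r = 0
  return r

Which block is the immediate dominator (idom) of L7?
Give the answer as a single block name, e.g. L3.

Answer: L0

Analysis:
idom tree: L1←L0 L2←L0 L3←L2 L4←L1 L5←L0 L6←L5 L7←L0 L8←L0 L9←L0
Dom at joins:
  L5: preds {L2,L4}: {L0,L2} ∩ {L0,L1,L4} = {L0}; idom=L0
  L7: preds {L4,L6}: {L0,L1,L4} ∩ {L0,L5,L6} = {L0}; idom=L0
  L8: preds {L4,L5,L6,L7}: {L0,L1,L4} ∩ {L0,L5} ∩ {L0,L5,L6} ∩ {L0,L7} = {L0}; idom=L0
  L9: preds {L2,L6,L7}: {L0,L2} ∩ {L0,L5,L6} ∩ {L0,L7} = {L0}; idom=L0

idom(L7) = L0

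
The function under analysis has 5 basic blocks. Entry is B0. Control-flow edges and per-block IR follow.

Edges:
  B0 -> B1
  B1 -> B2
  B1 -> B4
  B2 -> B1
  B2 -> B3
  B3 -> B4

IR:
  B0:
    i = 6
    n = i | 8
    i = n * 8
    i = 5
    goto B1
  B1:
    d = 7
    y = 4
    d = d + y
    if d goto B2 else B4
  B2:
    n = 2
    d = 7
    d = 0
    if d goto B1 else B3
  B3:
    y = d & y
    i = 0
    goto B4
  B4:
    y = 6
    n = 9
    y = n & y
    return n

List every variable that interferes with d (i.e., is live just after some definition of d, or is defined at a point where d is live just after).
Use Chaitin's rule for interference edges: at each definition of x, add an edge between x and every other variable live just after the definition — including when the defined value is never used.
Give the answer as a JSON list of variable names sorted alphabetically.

Block summaries:
  B0: def={i,n} ue=∅
  B1: def={d,y} ue=∅
  B2: def={d,n} ue=∅
  B3: def={i,y} ue={d,y}
  B4: def={n,y} ue=∅

Liveness:
  B0 li=∅ lo=∅
  B1 li=∅ lo={y}
  B2 li={y} lo={d,y}
  B3 li={d,y} lo=∅
  B4 li=∅ lo=∅

Conflict graph:
  d↔{y}
  i↔∅
  n↔{y}
  y↔{d,n}

N(d) = ["y"]

Answer: ["y"]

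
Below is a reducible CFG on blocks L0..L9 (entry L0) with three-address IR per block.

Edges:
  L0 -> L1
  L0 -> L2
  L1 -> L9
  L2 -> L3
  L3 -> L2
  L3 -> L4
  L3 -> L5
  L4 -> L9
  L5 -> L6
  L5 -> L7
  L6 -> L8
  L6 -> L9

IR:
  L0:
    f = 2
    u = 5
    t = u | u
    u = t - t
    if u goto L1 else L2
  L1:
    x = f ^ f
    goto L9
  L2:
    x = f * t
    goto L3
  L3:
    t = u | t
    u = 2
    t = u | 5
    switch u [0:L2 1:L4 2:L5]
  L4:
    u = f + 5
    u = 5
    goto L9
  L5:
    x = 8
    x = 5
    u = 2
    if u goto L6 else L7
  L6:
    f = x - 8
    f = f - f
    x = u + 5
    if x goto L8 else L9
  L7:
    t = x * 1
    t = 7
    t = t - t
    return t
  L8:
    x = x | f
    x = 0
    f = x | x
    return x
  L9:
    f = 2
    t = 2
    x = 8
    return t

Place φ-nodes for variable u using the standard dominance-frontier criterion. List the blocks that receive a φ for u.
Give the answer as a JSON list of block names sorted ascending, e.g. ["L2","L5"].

idom tree: L1←L0 L2←L0 L3←L2 L4←L3 L5←L3 L6←L5 L7←L5 L8←L6 L9←L0
Dom at joins:
  L2: preds {L0,L3}: {L0} ∩ {L0,L2,L3} = {L0}; idom=L0
  L9: preds {L1,L4,L6}: {L0,L1} ∩ {L0,L2,L3,L4} ∩ {L0,L2,L3,L5,L6} = {L0}; idom=L0

Frontier:
  L2←L0: walk · to L0
  L2←L3: walk L3→L2 to L0
  L9←L1: walk L1 to L0
  L9←L4: walk L4→L3→L2 to L0
  L9←L6: walk L6→L5→L3→L2 to L0
  L0: DF=∅
  L1: DF={L9}
  L2: DF={L2,L9}
  L3: DF={L2,L9}
  L4: DF={L9}
  L5: DF={L9}
  L6: DF={L9}
  L7: DF=∅
  L8: DF=∅
  L9: DF=∅

φ for u: defs {L0,L3,L4,L5}
  DF⁺ = {L2,L9}

Answer: ["L2", "L9"]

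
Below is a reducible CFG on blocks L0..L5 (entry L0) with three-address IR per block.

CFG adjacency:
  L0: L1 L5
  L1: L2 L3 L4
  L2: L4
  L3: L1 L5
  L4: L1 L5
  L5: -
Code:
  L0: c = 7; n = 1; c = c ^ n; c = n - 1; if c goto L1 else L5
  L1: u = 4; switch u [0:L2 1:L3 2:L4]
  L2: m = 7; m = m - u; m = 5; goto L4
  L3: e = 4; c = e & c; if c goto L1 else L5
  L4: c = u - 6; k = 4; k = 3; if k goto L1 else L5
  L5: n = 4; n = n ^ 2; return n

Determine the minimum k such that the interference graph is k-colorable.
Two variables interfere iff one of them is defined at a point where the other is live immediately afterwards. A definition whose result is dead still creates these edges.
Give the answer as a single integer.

Per-block:
  L0 def {c,n} use ∅
  L1 def {u} use ∅
  L2 def {m} use {u}
  L3 def {c,e} use {c}
  L4 def {c,k} use {u}
  L5 def {n} use ∅

Liveness:
  live L0: ∅→{c}
  live L1: {c}→{c,u}
  live L2: {u}→{u}
  live L3: {c}→{c}
  live L4: {u}→{c}
  live L5: ∅→∅

Interfere edges:
  c — {e,k,n,u}
  e — {c}
  k — {c}
  m — {u}
  n — {c}
  u — {c,m}

Chromatic number:
  lower bound: {c,e} mutually conflict ⇒ χ ≥ 2
  assign c→r0 e→r1 k→r1 m→r0 n→r1 u→r1 — no edge inside a register ⇒ χ ≤ 2
  χ = 2

Answer: 2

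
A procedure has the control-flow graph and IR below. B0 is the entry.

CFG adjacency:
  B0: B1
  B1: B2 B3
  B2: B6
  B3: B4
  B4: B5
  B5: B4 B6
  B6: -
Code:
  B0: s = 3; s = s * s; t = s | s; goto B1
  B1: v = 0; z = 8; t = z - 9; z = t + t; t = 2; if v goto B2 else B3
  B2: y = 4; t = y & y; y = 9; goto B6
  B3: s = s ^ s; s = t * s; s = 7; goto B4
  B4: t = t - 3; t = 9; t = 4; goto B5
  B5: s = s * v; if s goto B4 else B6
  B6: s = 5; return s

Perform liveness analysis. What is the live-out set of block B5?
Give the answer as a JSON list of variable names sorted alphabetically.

Block summaries:
  B0 def {s,t} use ∅
  B1 def {t,v,z} use ∅
  B2 def {t,y} use ∅
  B3 def {s} use {s,t}
  B4 def {t} use {t}
  B5 def {s} use {s,v}
  B6 def {s} use ∅

Backward fixpoint:
  B0 li=∅ lo={s}
  B1 li={s} lo={s,t,v}
  B2 li=∅ lo=∅
  B3 li={s,t,v} lo={s,t,v}
  B4 li={s,t,v} lo={s,t,v}
  B5 li={s,t,v} lo={s,t,v}
  B6 li=∅ lo=∅

live-out(B5) = ["s", "t", "v"]

Answer: ["s", "t", "v"]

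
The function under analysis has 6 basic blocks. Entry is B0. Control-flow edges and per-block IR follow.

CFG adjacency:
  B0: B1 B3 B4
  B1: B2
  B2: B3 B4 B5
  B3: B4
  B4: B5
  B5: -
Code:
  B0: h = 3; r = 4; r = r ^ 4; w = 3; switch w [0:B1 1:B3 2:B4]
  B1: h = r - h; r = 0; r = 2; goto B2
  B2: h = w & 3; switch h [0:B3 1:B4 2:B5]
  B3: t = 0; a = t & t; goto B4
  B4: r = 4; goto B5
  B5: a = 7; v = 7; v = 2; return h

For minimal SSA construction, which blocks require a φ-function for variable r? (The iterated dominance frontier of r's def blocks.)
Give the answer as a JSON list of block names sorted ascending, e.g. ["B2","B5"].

Answer: ["B3", "B4", "B5"]

Analysis:
idom tree: B1←B0 B2←B1 B3←B0 B4←B0 B5←B0
Dom at joins:
  B3: preds {B0,B2}: {B0} ∩ {B0,B1,B2} = {B0}; idom=B0
  B4: preds {B0,B2,B3}: {B0} ∩ {B0,B1,B2} ∩ {B0,B3} = {B0}; idom=B0
  B5: preds {B2,B4}: {B0,B1,B2} ∩ {B0,B4} = {B0}; idom=B0

DF walk-up:
  B3←B0: walk · to B0
  B3←B2: walk B2→B1 to B0
  B4←B0: walk · to B0
  B4←B2: walk B2→B1 to B0
  B4←B3: walk B3 to B0
  B5←B2: walk B2→B1 to B0
  B5←B4: walk B4 to B0
  DF(B0)=∅
  DF(B1)={B3,B4,B5}
  DF(B2)={B3,B4,B5}
  DF(B3)={B4}
  DF(B4)={B5}
  DF(B5)=∅

φ for r: defs {B0,B1,B4}
  DF⁺ = {B3,B4,B5}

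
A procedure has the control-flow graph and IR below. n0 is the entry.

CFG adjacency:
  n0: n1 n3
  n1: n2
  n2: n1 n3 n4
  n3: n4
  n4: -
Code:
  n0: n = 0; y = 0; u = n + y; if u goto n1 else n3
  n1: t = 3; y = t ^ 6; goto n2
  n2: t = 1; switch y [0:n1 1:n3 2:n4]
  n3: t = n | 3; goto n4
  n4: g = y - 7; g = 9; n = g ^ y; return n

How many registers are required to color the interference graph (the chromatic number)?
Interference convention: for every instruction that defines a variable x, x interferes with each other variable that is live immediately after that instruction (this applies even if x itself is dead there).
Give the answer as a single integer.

Answer: 3

Analysis:
Block summaries:
  n0: def={n,u,y} ue=∅
  n1: def={t,y} ue=∅
  n2: def={t} ue={y}
  n3: def={t} ue={n}
  n4: def={g,n} ue={y}

Live sets:
  n0 li=∅ lo={n,y}
  n1 li={n} lo={n,y}
  n2 li={n,y} lo={n,y}
  n3 li={n,y} lo={y}
  n4 li={y} lo=∅

Interference:
  g↔{y}
  n↔{t,u,y}
  t↔{n,y}
  u↔{n,y}
  y↔{g,n,t,u}

Chromatic number:
  lower bound: {n,t,y} mutually conflict ⇒ χ ≥ 3
  3-colouring: r0={y}  r1={g,n}  r2={t,u}
  χ = 3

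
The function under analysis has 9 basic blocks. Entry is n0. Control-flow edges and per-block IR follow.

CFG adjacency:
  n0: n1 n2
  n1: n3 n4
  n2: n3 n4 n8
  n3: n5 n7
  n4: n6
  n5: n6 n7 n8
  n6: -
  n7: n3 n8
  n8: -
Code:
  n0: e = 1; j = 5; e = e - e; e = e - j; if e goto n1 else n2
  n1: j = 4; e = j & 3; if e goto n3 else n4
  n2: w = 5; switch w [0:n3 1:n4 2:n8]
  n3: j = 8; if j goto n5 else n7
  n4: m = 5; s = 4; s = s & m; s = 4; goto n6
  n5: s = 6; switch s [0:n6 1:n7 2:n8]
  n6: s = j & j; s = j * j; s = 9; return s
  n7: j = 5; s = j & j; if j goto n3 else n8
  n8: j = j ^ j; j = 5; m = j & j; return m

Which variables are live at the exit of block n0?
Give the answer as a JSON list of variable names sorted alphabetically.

Per-block:
  n0: def={e,j} ue=∅
  n1: def={e,j} ue=∅
  n2: def={w} ue=∅
  n3: def={j} ue=∅
  n4: def={m,s} ue=∅
  n5: def={s} ue=∅
  n6: def={s} ue={j}
  n7: def={j,s} ue=∅
  n8: def={j,m} ue={j}

Backward fixpoint:
  n0: in=∅ out={j}
  n1: in=∅ out={j}
  n2: in={j} out={j}
  n3: in=∅ out={j}
  n4: in={j} out={j}
  n5: in={j} out={j}
  n6: in={j} out=∅
  n7: in=∅ out={j}
  n8: in={j} out=∅

live-out(n0) = ["j"]

Answer: ["j"]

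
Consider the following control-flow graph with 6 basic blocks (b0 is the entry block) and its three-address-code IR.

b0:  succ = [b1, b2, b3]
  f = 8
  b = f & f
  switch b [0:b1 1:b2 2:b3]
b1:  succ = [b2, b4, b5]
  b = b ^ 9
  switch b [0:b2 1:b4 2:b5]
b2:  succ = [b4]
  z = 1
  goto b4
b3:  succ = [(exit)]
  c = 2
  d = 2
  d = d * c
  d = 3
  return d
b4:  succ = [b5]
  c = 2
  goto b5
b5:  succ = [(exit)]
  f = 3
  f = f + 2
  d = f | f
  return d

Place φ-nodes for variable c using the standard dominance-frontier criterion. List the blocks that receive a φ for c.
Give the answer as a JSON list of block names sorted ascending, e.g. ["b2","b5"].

idom tree: b1←b0 b2←b0 b3←b0 b4←b0 b5←b0
Join-block Dom:
  b2: preds {b0,b1}: {b0} ∩ {b0,b1} = {b0}; idom=b0
  b4: preds {b1,b2}: {b0,b1} ∩ {b0,b2} = {b0}; idom=b0
  b5: preds {b1,b4}: {b0,b1} ∩ {b0,b4} = {b0}; idom=b0

DF walk-up:
  join b2 pred b0: · stop@b0
  join b2 pred b1: b1 stop@b0
  join b4 pred b1: b1 stop@b0
  join b4 pred b2: b2 stop@b0
  join b5 pred b1: b1 stop@b0
  join b5 pred b4: b4 stop@b0
  b0: DF=∅
  b1: DF={b2,b4,b5}
  b2: DF={b4}
  b3: DF=∅
  b4: DF={b5}
  b5: DF=∅

φ for c: defs {b3,b4}
  DF⁺ = {b5}

Answer: ["b5"]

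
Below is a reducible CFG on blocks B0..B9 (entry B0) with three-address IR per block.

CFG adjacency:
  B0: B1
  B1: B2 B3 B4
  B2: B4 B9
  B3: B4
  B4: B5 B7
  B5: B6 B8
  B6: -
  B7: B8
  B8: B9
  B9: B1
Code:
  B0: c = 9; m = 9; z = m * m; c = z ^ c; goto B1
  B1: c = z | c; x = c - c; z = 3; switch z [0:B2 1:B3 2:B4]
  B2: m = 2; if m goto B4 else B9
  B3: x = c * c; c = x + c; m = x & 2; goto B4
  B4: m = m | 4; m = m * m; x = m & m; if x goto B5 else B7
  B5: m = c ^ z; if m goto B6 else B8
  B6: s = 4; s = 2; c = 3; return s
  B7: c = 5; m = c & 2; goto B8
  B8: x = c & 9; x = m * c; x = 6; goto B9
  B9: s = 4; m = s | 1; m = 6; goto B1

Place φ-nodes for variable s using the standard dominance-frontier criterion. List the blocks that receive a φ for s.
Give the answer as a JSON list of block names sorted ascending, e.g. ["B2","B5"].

Answer: ["B1"]

Analysis:
idom tree: B1←B0 B2←B1 B3←B1 B4←B1 B5←B4 B6←B5 B7←B4 B8←B4 B9←B1
Dom∩ at merges:
  B1: preds {B0,B9}: {B0} ∩ {B0,B1,B9} = {B0}; idom=B0
  B4: preds {B1,B2,B3}: {B0,B1} ∩ {B0,B1,B2} ∩ {B0,B1,B3} = {B0,B1}; idom=B1
  B8: preds {B5,B7}: {B0,B1,B4,B5} ∩ {B0,B1,B4,B7} = {B0,B1,B4}; idom=B4
  B9: preds {B2,B8}: {B0,B1,B2} ∩ {B0,B1,B4,B8} = {B0,B1}; idom=B1

DF walk-up:
  B1←B0: walk · to B0
  B1←B9: walk B9→B1 to B0
  B4←B1: walk · to B1
  B4←B2: walk B2 to B1
  B4←B3: walk B3 to B1
  B8←B5: walk B5 to B4
  B8←B7: walk B7 to B4
  B9←B2: walk B2 to B1
  B9←B8: walk B8→B4 to B1
  B0: DF=∅
  B1: DF={B1}
  B2: DF={B4,B9}
  B3: DF={B4}
  B4: DF={B9}
  B5: DF={B8}
  B6: DF=∅
  B7: DF={B8}
  B8: DF={B9}
  B9: DF={B1}

φ for s: defs {B6,B9}
  DF⁺ = {B1}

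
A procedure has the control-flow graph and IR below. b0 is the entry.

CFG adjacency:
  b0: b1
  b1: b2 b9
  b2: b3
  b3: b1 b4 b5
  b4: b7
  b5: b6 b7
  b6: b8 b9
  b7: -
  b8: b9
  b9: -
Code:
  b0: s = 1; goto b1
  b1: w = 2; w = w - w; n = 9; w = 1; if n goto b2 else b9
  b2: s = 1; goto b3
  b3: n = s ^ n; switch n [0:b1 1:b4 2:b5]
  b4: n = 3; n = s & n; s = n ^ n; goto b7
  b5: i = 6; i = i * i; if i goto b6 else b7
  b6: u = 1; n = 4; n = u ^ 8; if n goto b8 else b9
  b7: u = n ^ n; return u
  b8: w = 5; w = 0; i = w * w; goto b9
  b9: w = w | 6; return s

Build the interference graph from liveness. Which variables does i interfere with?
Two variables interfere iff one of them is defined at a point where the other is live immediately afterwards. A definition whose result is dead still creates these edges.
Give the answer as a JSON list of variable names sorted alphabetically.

Answer: ["n", "s", "w"]

Derivation:
def/use:
  b0 def {s} use ∅
  b1 def {n,w} use ∅
  b2 def {s} use ∅
  b3 def {n} use {n,s}
  b4 def {n,s} use {s}
  b5 def {i} use ∅
  b6 def {n,u} use ∅
  b7 def {u} use {n}
  b8 def {i,w} use ∅
  b9 def {w} use {s,w}

Liveness:
  live b0: ∅→{s}
  live b1: {s}→{n,s,w}
  live b2: {n,w}→{n,s,w}
  live b3: {n,s,w}→{n,s,w}
  live b4: {s}→{n}
  live b5: {n,s,w}→{n,s,w}
  live b6: {s,w}→{s,w}
  live b7: {n}→∅
  live b8: {s}→{s,w}
  live b9: {s,w}→∅

Interference:
  i — {n,s,w}
  n — {i,s,u,w}
  s — {i,n,u,w}
  u — {n,s,w}
  w — {i,n,s,u}

N(i) = ["n", "s", "w"]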